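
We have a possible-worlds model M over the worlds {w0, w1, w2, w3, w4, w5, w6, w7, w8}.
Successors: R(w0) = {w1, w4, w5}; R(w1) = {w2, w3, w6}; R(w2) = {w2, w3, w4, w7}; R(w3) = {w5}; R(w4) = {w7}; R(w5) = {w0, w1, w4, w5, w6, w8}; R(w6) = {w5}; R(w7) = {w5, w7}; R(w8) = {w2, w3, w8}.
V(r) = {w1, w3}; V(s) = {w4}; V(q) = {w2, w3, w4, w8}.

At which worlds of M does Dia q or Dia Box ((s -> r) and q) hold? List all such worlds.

w0, w1, w2, w5, w8

Let φ = Dia q or Dia Box ((s -> r) and q). Evaluate φ at each world:
  w0 (successors {w1, w4, w5}): φ is true.
  w1 (successors {w2, w3, w6}): φ is true.
  w2 (successors {w2, w3, w4, w7}): φ is true.
  w3 (successors {w5}): φ is false.
  w4 (successors {w7}): φ is false.
  w5 (successors {w0, w1, w4, w5, w6, w8}): φ is true.
  w6 (successors {w5}): φ is false.
  w7 (successors {w5, w7}): φ is false.
  w8 (successors {w2, w3, w8}): φ is true.
For instance, at w4:
  At w4: Dia q is false, Dia Box ((s -> r) and q) is false, so Dia q or Dia Box ((s -> r) and q) is false.
    At w4: Dia q requires q at some successor in {w7}.
      At w7: q is false.
    So Dia q is false at w4.
    At w4: Dia Box ((s -> r) and q) requires Box ((s -> r) and q) at some successor in {w7}.
      At w7: Box ((s -> r) and q) is false.
    So Dia Box ((s -> r) and q) is false at w4.
Satisfying worlds: {w0, w1, w2, w5, w8}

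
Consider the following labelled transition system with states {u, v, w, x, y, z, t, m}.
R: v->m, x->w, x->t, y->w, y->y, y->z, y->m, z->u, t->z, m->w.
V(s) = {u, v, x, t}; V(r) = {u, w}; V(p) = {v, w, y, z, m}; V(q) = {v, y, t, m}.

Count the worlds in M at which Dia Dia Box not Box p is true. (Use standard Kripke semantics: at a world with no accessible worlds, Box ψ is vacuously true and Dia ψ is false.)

3

Recall that Box ψ holds at a world iff ψ holds at every accessible world, and Dia ψ holds iff ψ holds at some accessible world.
Let φ = Dia Dia Box not Box p. Evaluate φ at each world:
  u (successors ∅): φ is false.
  v (successors {m}): φ is true.
  w (successors ∅): φ is false.
  x (successors {w, t}): φ is false.
  y (successors {w, y, z, m}): φ is true.
  z (successors {u}): φ is false.
  t (successors {z}): φ is true.
  m (successors {w}): φ is false.
For instance, at z:
  At z: Dia Dia Box not Box p requires Dia Box not Box p at some successor in {u}.
    At u: Dia Box not Box p is false.
  So Dia Dia Box not Box p is false at z.
Satisfying worlds: {v, y, t}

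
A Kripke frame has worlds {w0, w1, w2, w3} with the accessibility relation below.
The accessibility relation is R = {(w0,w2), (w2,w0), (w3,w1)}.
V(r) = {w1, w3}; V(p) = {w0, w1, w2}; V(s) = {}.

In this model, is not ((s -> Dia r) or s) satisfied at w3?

No

Recall that Dia ψ holds at a world iff ψ holds at some accessible world.
At w3: (s -> Dia r) or s is true, so not ((s -> Dia r) or s) is false.
  At w3: s -> Dia r is true, s is false, so (s -> Dia r) or s is true.
    At w3: s is false, Dia r is true, so s -> Dia r is true.
      At w3: Dia r requires r at some successor in {w1}.
        r holds at w1, so Dia r is true at w3.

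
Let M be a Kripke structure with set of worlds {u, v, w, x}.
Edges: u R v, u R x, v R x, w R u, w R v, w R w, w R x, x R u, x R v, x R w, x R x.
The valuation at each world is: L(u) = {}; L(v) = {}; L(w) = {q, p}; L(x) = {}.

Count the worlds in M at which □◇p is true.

1

Let φ = □◇p. Evaluate φ at each world:
  u (successors {v, x}): φ is false.
  v (successors {x}): φ is true.
  w (successors {u, v, w, x}): φ is false.
  x (successors {u, v, w, x}): φ is false.
For instance, at u:
  At u: □◇p requires ◇p at every successor {v, x}.
    ◇p fails at v, so □◇p is false at u.
      At v: ◇p requires p at some successor in {x}.
        At x: p is false.
      So ◇p is false at v.
Satisfying worlds: {v}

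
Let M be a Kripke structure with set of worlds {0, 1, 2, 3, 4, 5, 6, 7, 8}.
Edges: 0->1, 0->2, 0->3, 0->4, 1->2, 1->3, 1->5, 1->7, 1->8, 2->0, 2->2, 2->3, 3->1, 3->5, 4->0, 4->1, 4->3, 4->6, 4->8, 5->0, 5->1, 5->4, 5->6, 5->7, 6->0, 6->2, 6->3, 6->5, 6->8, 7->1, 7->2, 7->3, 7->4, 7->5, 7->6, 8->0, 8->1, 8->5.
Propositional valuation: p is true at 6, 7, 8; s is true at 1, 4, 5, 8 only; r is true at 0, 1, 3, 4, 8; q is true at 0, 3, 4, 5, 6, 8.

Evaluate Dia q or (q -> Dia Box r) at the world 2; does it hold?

Yes

At 2: Dia q is true, q -> Dia Box r is true, so Dia q or (q -> Dia Box r) is true.
  At 2: Dia q requires q at some successor in {0, 2, 3}.
    q holds at 0, so Dia q is true at 2.
  At 2: q is false, Dia Box r is false, so q -> Dia Box r is true.
    At 2: Dia Box r requires Box r at some successor in {0, 2, 3}.
      At 0: Box r is false.
      At 2: Box r is false.
      At 3: Box r is false.
    So Dia Box r is false at 2.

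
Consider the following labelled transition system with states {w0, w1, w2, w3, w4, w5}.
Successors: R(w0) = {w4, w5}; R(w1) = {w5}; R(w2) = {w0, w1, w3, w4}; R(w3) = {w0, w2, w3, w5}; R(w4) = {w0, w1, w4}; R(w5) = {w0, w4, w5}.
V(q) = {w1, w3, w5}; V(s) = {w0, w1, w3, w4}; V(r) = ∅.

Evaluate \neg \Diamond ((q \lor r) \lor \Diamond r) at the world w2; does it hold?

Recall that \Diamond ψ holds at a world iff ψ holds at some accessible world.
At w2: \Diamond ((q \lor r) \lor \Diamond r) is true, so \neg \Diamond ((q \lor r) \lor \Diamond r) is false.
  At w2: \Diamond ((q \lor r) \lor \Diamond r) requires (q \lor r) \lor \Diamond r at some successor in {w0, w1, w3, w4}.
    (q \lor r) \lor \Diamond r holds at w1, so \Diamond ((q \lor r) \lor \Diamond r) is true at w2.
      At w1: q \lor r is true, \Diamond r is false, so (q \lor r) \lor \Diamond r is true.

No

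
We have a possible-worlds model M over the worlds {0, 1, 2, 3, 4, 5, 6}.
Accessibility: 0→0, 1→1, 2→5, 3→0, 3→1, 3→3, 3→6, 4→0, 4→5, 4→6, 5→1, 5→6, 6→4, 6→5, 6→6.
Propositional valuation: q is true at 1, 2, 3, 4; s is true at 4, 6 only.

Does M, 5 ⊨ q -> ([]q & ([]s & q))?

At 5: q is false, []q & ([]s & q) is false, so q -> ([]q & ([]s & q)) is true.
  At 5: []q is false, []s & q is false, so []q & ([]s & q) is false.
    At 5: []q requires q at every successor {1, 6}.
      q fails at 6, so []q is false at 5.
    At 5: []s is false, q is false, so []s & q is false.
      At 5: []s requires s at every successor {1, 6}.
        s fails at 1, so []s is false at 5.

Yes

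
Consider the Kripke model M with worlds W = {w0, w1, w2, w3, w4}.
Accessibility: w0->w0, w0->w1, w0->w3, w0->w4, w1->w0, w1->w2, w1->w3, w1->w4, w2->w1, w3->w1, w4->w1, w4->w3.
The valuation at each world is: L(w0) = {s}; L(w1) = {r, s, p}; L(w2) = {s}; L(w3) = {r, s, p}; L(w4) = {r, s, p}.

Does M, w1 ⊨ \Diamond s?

At w1: \Diamond s requires s at some successor in {w0, w2, w3, w4}.
  s holds at w0, so \Diamond s is true at w1.

Yes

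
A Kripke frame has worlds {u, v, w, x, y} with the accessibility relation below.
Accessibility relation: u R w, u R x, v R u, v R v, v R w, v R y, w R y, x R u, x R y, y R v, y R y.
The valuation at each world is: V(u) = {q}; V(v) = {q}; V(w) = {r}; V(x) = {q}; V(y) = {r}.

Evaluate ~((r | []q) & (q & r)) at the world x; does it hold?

At x: (r | []q) & (q & r) is false, so ~((r | []q) & (q & r)) is true.
  At x: r | []q is false, q & r is false, so (r | []q) & (q & r) is false.
    At x: r is false, []q is false, so r | []q is false.
      At x: []q requires q at every successor {u, y}.
        q fails at y, so []q is false at x.

Yes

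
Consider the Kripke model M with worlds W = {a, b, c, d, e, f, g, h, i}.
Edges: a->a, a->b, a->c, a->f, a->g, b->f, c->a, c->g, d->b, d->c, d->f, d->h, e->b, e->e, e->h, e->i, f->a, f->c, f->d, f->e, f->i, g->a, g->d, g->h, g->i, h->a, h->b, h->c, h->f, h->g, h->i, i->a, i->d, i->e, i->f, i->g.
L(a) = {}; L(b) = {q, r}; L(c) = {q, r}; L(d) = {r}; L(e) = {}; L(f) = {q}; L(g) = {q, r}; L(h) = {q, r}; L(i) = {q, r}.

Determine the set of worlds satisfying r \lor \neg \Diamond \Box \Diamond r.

b, c, d, g, h, i

Recall that \Box ψ holds at a world iff ψ holds at every accessible world, and \Diamond ψ holds iff ψ holds at some accessible world.
Let φ = r \lor \neg \Diamond \Box \Diamond r. Evaluate φ at each world:
  a (successors {a, b, c, f, g}): φ is false.
  b (successors {f}): φ is true.
  c (successors {a, g}): φ is true.
  d (successors {b, c, f, h}): φ is true.
  e (successors {b, e, h, i}): φ is false.
  f (successors {a, c, d, e, i}): φ is false.
  g (successors {a, d, h, i}): φ is true.
  h (successors {a, b, c, f, g, i}): φ is true.
  i (successors {a, d, e, f, g}): φ is true.
For instance, at b:
  At b: r is true, \neg \Diamond \Box \Diamond r is false, so r \lor \neg \Diamond \Box \Diamond r is true.
    At b: \Diamond \Box \Diamond r is true, so \neg \Diamond \Box \Diamond r is false.
      At b: \Diamond \Box \Diamond r requires \Box \Diamond r at some successor in {f}.
        \Box \Diamond r holds at f, so \Diamond \Box \Diamond r is true at b.
Satisfying worlds: {b, c, d, g, h, i}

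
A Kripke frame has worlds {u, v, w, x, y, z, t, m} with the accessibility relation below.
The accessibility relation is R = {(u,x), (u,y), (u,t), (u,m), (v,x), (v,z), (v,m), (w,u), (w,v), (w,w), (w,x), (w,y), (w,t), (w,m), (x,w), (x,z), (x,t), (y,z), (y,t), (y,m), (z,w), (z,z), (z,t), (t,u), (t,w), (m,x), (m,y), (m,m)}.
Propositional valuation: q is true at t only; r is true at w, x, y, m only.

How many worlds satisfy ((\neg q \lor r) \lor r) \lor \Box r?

7

Recall that \Box ψ holds at a world iff ψ holds at every accessible world, and \Diamond ψ holds iff ψ holds at some accessible world.
Let φ = ((\neg q \lor r) \lor r) \lor \Box r. Evaluate φ at each world:
  u (successors {x, y, t, m}): φ is true.
  v (successors {x, z, m}): φ is true.
  w (successors {u, v, w, x, y, t, m}): φ is true.
  x (successors {w, z, t}): φ is true.
  y (successors {z, t, m}): φ is true.
  z (successors {w, z, t}): φ is true.
  t (successors {u, w}): φ is false.
  m (successors {x, y, m}): φ is true.
For instance, at w:
  At w: (\neg q \lor r) \lor r is true, \Box r is false, so ((\neg q \lor r) \lor r) \lor \Box r is true.
    At w: \Box r requires r at every successor {u, v, w, x, y, t, m}.
      r fails at u, so \Box r is false at w.
Satisfying worlds: {u, v, w, x, y, z, m}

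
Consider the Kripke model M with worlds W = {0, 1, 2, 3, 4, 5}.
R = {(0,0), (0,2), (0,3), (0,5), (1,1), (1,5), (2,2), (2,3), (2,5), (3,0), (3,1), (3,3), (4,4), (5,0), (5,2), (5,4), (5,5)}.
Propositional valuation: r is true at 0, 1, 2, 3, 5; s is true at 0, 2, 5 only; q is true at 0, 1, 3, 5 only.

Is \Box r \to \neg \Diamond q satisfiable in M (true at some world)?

Yes

Let φ = \Box r \to \neg \Diamond q. Evaluate φ at each world:
  0 (successors {0, 2, 3, 5}): φ is false.
  1 (successors {1, 5}): φ is false.
  2 (successors {2, 3, 5}): φ is false.
  3 (successors {0, 1, 3}): φ is false.
  4 (successors {4}): φ is true.
  5 (successors {0, 2, 4, 5}): φ is true.
Detail at 4 (witness):
  At 4: \Box r is false, \neg \Diamond q is true, so \Box r \to \neg \Diamond q is true.
    At 4: \Box r requires r at every successor {4}.
      r fails at 4, so \Box r is false at 4.
    At 4: \Diamond q is false, so \neg \Diamond q is true.
      At 4: \Diamond q requires q at some successor in {4}.
        At 4: q is false.
      So \Diamond q is false at 4.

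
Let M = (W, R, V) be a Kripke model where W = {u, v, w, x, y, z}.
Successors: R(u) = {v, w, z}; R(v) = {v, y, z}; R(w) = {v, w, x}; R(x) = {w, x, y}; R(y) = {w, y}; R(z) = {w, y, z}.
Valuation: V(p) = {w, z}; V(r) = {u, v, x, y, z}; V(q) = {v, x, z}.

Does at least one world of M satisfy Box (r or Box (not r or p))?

Let φ = Box (r or Box (not r or p)). Evaluate φ at each world:
  u (successors {v, w, z}): φ is false.
  v (successors {v, y, z}): φ is true.
  w (successors {v, w, x}): φ is false.
  x (successors {w, x, y}): φ is false.
  y (successors {w, y}): φ is false.
  z (successors {w, y, z}): φ is false.
Detail at v (witness):
  At v: Box (r or Box (not r or p)) requires r or Box (not r or p) at every successor {v, y, z}.
      At v: r is true, Box (not r or p) is false, so r or Box (not r or p) is true.
      At y: r is true, Box (not r or p) is false, so r or Box (not r or p) is true.
      At z: r is true, Box (not r or p) is false, so r or Box (not r or p) is true.
  So Box (r or Box (not r or p)) is true at v.

Yes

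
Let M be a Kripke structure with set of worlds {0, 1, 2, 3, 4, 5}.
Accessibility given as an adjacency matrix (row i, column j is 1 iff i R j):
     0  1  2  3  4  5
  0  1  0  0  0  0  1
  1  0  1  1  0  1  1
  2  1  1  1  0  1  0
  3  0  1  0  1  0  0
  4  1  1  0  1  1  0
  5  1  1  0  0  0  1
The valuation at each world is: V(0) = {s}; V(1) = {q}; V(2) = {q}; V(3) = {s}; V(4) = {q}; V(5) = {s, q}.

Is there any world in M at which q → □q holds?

Yes

Let φ = q → □q. Evaluate φ at each world:
  0 (successors {0, 5}): φ is true.
  1 (successors {1, 2, 4, 5}): φ is true.
  2 (successors {0, 1, 2, 4}): φ is false.
  3 (successors {1, 3}): φ is true.
  4 (successors {0, 1, 3, 4}): φ is false.
  5 (successors {0, 1, 5}): φ is false.
Detail at 0 (witness):
  At 0: q is false, □q is false, so q → □q is true.
    At 0: □q requires q at every successor {0, 5}.
      q fails at 0, so □q is false at 0.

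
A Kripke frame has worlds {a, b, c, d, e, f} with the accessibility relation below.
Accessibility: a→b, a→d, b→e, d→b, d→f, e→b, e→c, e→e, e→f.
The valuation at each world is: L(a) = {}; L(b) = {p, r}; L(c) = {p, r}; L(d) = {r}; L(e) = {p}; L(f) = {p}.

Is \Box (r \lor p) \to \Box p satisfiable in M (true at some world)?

Let φ = \Box (r \lor p) \to \Box p. Evaluate φ at each world:
  a (successors {b, d}): φ is false.
  b (successors {e}): φ is true.
  c (successors ∅): φ is true.
  d (successors {b, f}): φ is true.
  e (successors {b, c, e, f}): φ is true.
  f (successors ∅): φ is true.
Detail at b (witness):
  At b: \Box (r \lor p) is true, \Box p is true, so \Box (r \lor p) \to \Box p is true.
    At b: \Box (r \lor p) requires r \lor p at every successor {e}.
      At e: r \lor p is true.
    So \Box (r \lor p) is true at b.
    At b: \Box p requires p at every successor {e}.
      At e: p is true.
    So \Box p is true at b.

Yes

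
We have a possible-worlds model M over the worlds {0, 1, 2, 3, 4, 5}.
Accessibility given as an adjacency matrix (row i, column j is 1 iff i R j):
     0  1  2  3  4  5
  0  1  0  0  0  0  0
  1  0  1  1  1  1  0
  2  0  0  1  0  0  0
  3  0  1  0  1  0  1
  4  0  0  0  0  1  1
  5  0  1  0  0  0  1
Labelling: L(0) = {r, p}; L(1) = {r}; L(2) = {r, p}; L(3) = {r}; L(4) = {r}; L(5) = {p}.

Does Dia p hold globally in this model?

Yes

Let φ = Dia p. Evaluate φ at each world:
  0 (successors {0}): φ is true.
  1 (successors {1, 2, 3, 4}): φ is true.
  2 (successors {2}): φ is true.
  3 (successors {1, 3, 5}): φ is true.
  4 (successors {4, 5}): φ is true.
  5 (successors {1, 5}): φ is true.
For instance, at 1:
  At 1: Dia p requires p at some successor in {1, 2, 3, 4}.
    p holds at 2, so Dia p is true at 1.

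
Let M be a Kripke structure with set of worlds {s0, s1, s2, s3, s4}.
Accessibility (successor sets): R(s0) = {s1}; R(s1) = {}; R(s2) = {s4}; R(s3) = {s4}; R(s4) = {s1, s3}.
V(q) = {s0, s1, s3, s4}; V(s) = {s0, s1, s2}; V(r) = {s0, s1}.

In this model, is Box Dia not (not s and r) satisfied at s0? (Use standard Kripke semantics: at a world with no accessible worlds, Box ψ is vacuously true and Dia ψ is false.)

No

Recall that Box ψ holds at a world iff ψ holds at every accessible world, and Dia ψ holds iff ψ holds at some accessible world.
At s0: Box Dia not (not s and r) requires Dia not (not s and r) at every successor {s1}.
  Dia not (not s and r) fails at s1, so Box Dia not (not s and r) is false at s0.
    At s1: no accessible worlds, so Dia not (not s and r) is false.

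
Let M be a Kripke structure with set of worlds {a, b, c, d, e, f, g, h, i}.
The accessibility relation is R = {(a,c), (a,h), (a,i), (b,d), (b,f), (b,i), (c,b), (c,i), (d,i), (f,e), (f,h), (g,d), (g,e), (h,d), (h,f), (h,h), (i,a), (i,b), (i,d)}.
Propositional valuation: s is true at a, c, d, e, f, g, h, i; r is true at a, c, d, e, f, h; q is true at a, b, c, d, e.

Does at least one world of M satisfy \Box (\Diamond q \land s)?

Yes

Let φ = \Box (\Diamond q \land s). Evaluate φ at each world:
  a (successors {c, h, i}): φ is true.
  b (successors {d, f, i}): φ is false.
  c (successors {b, i}): φ is false.
  d (successors {i}): φ is true.
  e (successors ∅): φ is true.
  f (successors {e, h}): φ is false.
  g (successors {d, e}): φ is false.
  h (successors {d, f, h}): φ is false.
  i (successors {a, b, d}): φ is false.
Detail at a (witness):
  At a: \Box (\Diamond q \land s) requires \Diamond q \land s at every successor {c, h, i}.
      At c: \Diamond q is true, s is true, so \Diamond q \land s is true.
      At h: \Diamond q is true, s is true, so \Diamond q \land s is true.
      At i: \Diamond q is true, s is true, so \Diamond q \land s is true.
  So \Box (\Diamond q \land s) is true at a.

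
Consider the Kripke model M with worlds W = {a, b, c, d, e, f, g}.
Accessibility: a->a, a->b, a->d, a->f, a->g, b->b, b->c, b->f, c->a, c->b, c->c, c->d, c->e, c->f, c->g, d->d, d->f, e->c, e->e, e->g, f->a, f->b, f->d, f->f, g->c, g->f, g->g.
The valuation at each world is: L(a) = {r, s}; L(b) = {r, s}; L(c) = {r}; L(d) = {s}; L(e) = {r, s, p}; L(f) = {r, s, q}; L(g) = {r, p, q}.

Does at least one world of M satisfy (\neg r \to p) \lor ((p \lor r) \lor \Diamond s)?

Yes

Recall that \Diamond ψ holds at a world iff ψ holds at some accessible world.
Let φ = (\neg r \to p) \lor ((p \lor r) \lor \Diamond s). Evaluate φ at each world:
  a (successors {a, b, d, f, g}): φ is true.
  b (successors {b, c, f}): φ is true.
  c (successors {a, b, c, d, e, f, g}): φ is true.
  d (successors {d, f}): φ is true.
  e (successors {c, e, g}): φ is true.
  f (successors {a, b, d, f}): φ is true.
  g (successors {c, f, g}): φ is true.
Detail at a (witness):
  At a: \neg r \to p is true, (p \lor r) \lor \Diamond s is true, so (\neg r \to p) \lor ((p \lor r) \lor \Diamond s) is true.
    At a: p \lor r is true, \Diamond s is true, so (p \lor r) \lor \Diamond s is true.
      At a: \Diamond s requires s at some successor in {a, b, d, f, g}.
        s holds at a, so \Diamond s is true at a.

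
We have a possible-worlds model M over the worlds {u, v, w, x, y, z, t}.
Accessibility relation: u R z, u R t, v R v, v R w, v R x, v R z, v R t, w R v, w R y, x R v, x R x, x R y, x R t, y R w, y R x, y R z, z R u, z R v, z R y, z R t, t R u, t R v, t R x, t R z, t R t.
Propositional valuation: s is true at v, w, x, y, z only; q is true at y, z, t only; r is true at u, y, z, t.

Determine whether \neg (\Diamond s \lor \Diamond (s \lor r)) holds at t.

At t: \Diamond s \lor \Diamond (s \lor r) is true, so \neg (\Diamond s \lor \Diamond (s \lor r)) is false.
  At t: \Diamond s is true, \Diamond (s \lor r) is true, so \Diamond s \lor \Diamond (s \lor r) is true.
    At t: \Diamond s requires s at some successor in {u, v, x, z, t}.
      s holds at v, so \Diamond s is true at t.
    At t: \Diamond (s \lor r) requires s \lor r at some successor in {u, v, x, z, t}.
      s \lor r holds at u, so \Diamond (s \lor r) is true at t.

No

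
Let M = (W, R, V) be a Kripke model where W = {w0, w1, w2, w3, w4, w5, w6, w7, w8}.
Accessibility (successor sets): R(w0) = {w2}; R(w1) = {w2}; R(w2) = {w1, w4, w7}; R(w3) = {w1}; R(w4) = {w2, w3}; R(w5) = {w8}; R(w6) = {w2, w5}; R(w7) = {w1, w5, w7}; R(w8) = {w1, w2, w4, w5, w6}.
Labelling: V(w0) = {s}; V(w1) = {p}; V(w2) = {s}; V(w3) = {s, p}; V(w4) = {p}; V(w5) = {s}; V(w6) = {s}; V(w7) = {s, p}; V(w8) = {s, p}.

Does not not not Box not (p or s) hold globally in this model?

Yes

Recall that Box ψ holds at a world iff ψ holds at every accessible world, and Dia ψ holds iff ψ holds at some accessible world.
Let φ = not not not Box not (p or s). Evaluate φ at each world:
  w0 (successors {w2}): φ is true.
  w1 (successors {w2}): φ is true.
  w2 (successors {w1, w4, w7}): φ is true.
  w3 (successors {w1}): φ is true.
  w4 (successors {w2, w3}): φ is true.
  w5 (successors {w8}): φ is true.
  w6 (successors {w2, w5}): φ is true.
  w7 (successors {w1, w5, w7}): φ is true.
  w8 (successors {w1, w2, w4, w5, w6}): φ is true.
For instance, at w1:
  At w1: not not Box not (p or s) is false, so not not not Box not (p or s) is true.
    At w1: not Box not (p or s) is true, so not not Box not (p or s) is false.
      At w1: Box not (p or s) is false, so not Box not (p or s) is true.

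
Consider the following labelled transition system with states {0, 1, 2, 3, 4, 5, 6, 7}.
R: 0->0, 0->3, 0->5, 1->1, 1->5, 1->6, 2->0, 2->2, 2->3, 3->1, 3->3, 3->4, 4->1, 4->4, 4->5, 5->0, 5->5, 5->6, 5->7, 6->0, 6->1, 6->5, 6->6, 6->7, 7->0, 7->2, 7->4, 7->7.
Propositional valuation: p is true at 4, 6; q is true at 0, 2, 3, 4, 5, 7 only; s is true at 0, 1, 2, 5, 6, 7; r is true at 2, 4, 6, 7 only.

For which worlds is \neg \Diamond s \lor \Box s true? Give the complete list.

1, 5, 6

Let φ = \neg \Diamond s \lor \Box s. Evaluate φ at each world:
  0 (successors {0, 3, 5}): φ is false.
  1 (successors {1, 5, 6}): φ is true.
  2 (successors {0, 2, 3}): φ is false.
  3 (successors {1, 3, 4}): φ is false.
  4 (successors {1, 4, 5}): φ is false.
  5 (successors {0, 5, 6, 7}): φ is true.
  6 (successors {0, 1, 5, 6, 7}): φ is true.
  7 (successors {0, 2, 4, 7}): φ is false.
For instance, at 1:
  At 1: \neg \Diamond s is false, \Box s is true, so \neg \Diamond s \lor \Box s is true.
    At 1: \Diamond s is true, so \neg \Diamond s is false.
      At 1: \Diamond s requires s at some successor in {1, 5, 6}.
        s holds at 1, so \Diamond s is true at 1.
    At 1: \Box s requires s at every successor {1, 5, 6}.
      At 1: s is true.
      At 5: s is true.
      At 6: s is true.
    So \Box s is true at 1.
Satisfying worlds: {1, 5, 6}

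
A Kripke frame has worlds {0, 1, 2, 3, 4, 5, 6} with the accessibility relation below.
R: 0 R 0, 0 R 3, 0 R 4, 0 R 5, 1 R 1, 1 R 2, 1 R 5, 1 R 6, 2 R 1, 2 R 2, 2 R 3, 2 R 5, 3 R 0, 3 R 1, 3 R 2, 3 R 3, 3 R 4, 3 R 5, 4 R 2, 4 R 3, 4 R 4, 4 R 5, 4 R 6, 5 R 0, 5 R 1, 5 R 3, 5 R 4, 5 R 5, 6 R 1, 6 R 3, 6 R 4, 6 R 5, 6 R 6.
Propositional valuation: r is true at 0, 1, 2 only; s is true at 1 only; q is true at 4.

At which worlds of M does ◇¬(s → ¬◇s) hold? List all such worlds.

1, 2, 3, 5, 6

Recall that ◇ψ holds at a world iff ψ holds at some accessible world.
Let φ = ◇¬(s → ¬◇s). Evaluate φ at each world:
  0 (successors {0, 3, 4, 5}): φ is false.
  1 (successors {1, 2, 5, 6}): φ is true.
  2 (successors {1, 2, 3, 5}): φ is true.
  3 (successors {0, 1, 2, 3, 4, 5}): φ is true.
  4 (successors {2, 3, 4, 5, 6}): φ is false.
  5 (successors {0, 1, 3, 4, 5}): φ is true.
  6 (successors {1, 3, 4, 5, 6}): φ is true.
For instance, at 1:
  At 1: ◇¬(s → ¬◇s) requires ¬(s → ¬◇s) at some successor in {1, 2, 5, 6}.
    ¬(s → ¬◇s) holds at 1, so ◇¬(s → ¬◇s) is true at 1.
      At 1: s → ¬◇s is false, so ¬(s → ¬◇s) is true.
Satisfying worlds: {1, 2, 3, 5, 6}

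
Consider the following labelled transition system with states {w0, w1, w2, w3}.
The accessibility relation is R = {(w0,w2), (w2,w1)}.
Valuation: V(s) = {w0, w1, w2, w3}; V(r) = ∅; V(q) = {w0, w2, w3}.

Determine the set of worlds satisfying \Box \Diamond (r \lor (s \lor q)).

Let φ = \Box \Diamond (r \lor (s \lor q)). Evaluate φ at each world:
  w0 (successors {w2}): φ is true.
  w1 (successors ∅): φ is true.
  w2 (successors {w1}): φ is false.
  w3 (successors ∅): φ is true.
For instance, at w0:
  At w0: \Box \Diamond (r \lor (s \lor q)) requires \Diamond (r \lor (s \lor q)) at every successor {w2}.
      At w2: \Diamond (r \lor (s \lor q)) requires r \lor (s \lor q) at some successor in {w1}.
        r \lor (s \lor q) holds at w1, so \Diamond (r \lor (s \lor q)) is true at w2.
  So \Box \Diamond (r \lor (s \lor q)) is true at w0.
Satisfying worlds: {w0, w1, w3}

w0, w1, w3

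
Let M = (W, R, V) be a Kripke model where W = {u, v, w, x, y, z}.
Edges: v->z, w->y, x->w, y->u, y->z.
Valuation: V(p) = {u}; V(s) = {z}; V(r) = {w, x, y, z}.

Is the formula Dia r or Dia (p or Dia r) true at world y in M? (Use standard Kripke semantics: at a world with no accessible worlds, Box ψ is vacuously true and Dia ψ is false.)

Recall that Dia ψ holds at a world iff ψ holds at some accessible world.
At y: Dia r is true, Dia (p or Dia r) is true, so Dia r or Dia (p or Dia r) is true.
  At y: Dia r requires r at some successor in {u, z}.
    r holds at z, so Dia r is true at y.
  At y: Dia (p or Dia r) requires p or Dia r at some successor in {u, z}.
    p or Dia r holds at u, so Dia (p or Dia r) is true at y.
      At u: p is true, Dia r is false, so p or Dia r is true.

Yes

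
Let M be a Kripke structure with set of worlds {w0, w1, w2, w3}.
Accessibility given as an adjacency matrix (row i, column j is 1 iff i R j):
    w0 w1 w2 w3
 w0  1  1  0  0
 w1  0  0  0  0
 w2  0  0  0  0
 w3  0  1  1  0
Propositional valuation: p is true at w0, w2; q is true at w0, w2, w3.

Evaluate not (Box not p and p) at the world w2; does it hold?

Recall that Box ψ holds at a world iff ψ holds at every accessible world, and Dia ψ holds iff ψ holds at some accessible world.
At w2: Box not p and p is true, so not (Box not p and p) is false.
  At w2: Box not p is true, p is true, so Box not p and p is true.
    At w2: no accessible worlds, so Box not p holds vacuously.

No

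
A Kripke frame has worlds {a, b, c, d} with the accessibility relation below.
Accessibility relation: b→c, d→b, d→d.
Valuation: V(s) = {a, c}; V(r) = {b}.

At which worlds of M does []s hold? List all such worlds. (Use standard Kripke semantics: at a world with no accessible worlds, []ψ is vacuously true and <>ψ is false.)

a, b, c

Let φ = []s. Evaluate φ at each world:
  a (successors ∅): φ is true.
  b (successors {c}): φ is true.
  c (successors ∅): φ is true.
  d (successors {b, d}): φ is false.
For instance, at d:
  At d: []s requires s at every successor {b, d}.
    s fails at b, so []s is false at d.
Satisfying worlds: {a, b, c}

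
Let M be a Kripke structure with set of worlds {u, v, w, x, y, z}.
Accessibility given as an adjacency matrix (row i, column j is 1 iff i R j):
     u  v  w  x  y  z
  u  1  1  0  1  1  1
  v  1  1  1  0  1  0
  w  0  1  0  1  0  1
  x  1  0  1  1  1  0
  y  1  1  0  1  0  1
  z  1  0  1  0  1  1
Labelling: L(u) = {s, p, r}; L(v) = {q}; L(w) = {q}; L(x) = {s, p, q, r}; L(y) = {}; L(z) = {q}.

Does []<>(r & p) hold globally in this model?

Yes

Recall that []ψ holds at a world iff ψ holds at every accessible world, and <>ψ holds iff ψ holds at some accessible world.
Let φ = []<>(r & p). Evaluate φ at each world:
  u (successors {u, v, x, y, z}): φ is true.
  v (successors {u, v, w, y}): φ is true.
  w (successors {v, x, z}): φ is true.
  x (successors {u, w, x, y}): φ is true.
  y (successors {u, v, x, z}): φ is true.
  z (successors {u, w, y, z}): φ is true.
For instance, at y:
  At y: []<>(r & p) requires <>(r & p) at every successor {u, v, x, z}.
    At u: <>(r & p) is true.
    At v: <>(r & p) is true.
    At x: <>(r & p) is true.
    At z: <>(r & p) is true.
  So []<>(r & p) is true at y.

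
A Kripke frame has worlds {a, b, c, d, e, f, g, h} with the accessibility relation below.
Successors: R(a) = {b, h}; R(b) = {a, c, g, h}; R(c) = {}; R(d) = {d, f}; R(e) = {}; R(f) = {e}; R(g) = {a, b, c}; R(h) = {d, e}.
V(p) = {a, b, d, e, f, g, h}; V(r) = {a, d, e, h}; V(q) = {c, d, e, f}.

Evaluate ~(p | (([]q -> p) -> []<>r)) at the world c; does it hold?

No

At c: p | (([]q -> p) -> []<>r) is true, so ~(p | (([]q -> p) -> []<>r)) is false.
  At c: p is false, ([]q -> p) -> []<>r is true, so p | (([]q -> p) -> []<>r) is true.
    At c: []q -> p is false, []<>r is true, so ([]q -> p) -> []<>r is true.
      At c: []q is true, p is false, so []q -> p is false.
      At c: no accessible worlds, so []<>r holds vacuously.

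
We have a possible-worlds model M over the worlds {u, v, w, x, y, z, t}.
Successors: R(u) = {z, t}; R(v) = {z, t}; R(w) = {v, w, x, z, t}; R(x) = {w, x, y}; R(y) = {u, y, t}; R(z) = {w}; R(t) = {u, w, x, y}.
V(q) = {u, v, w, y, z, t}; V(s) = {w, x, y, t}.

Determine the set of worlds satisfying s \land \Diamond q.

Let φ = s \land \Diamond q. Evaluate φ at each world:
  u (successors {z, t}): φ is false.
  v (successors {z, t}): φ is false.
  w (successors {v, w, x, z, t}): φ is true.
  x (successors {w, x, y}): φ is true.
  y (successors {u, y, t}): φ is true.
  z (successors {w}): φ is false.
  t (successors {u, w, x, y}): φ is true.
For instance, at w:
  At w: s is true, \Diamond q is true, so s \land \Diamond q is true.
    At w: \Diamond q requires q at some successor in {v, w, x, z, t}.
      q holds at v, so \Diamond q is true at w.
Satisfying worlds: {w, x, y, t}

w, x, y, t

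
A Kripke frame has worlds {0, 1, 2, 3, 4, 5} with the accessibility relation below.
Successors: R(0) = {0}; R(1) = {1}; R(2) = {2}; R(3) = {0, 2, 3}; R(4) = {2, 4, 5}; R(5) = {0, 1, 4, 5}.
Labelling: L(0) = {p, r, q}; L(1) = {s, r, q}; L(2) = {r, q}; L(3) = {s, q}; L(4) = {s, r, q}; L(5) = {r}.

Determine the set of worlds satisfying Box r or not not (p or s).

Recall that Box ψ holds at a world iff ψ holds at every accessible world, and Dia ψ holds iff ψ holds at some accessible world.
Let φ = Box r or not not (p or s). Evaluate φ at each world:
  0 (successors {0}): φ is true.
  1 (successors {1}): φ is true.
  2 (successors {2}): φ is true.
  3 (successors {0, 2, 3}): φ is true.
  4 (successors {2, 4, 5}): φ is true.
  5 (successors {0, 1, 4, 5}): φ is true.
For instance, at 3:
  At 3: Box r is false, not not (p or s) is true, so Box r or not not (p or s) is true.
    At 3: Box r requires r at every successor {0, 2, 3}.
      r fails at 3, so Box r is false at 3.
Satisfying worlds: {0, 1, 2, 3, 4, 5}

0, 1, 2, 3, 4, 5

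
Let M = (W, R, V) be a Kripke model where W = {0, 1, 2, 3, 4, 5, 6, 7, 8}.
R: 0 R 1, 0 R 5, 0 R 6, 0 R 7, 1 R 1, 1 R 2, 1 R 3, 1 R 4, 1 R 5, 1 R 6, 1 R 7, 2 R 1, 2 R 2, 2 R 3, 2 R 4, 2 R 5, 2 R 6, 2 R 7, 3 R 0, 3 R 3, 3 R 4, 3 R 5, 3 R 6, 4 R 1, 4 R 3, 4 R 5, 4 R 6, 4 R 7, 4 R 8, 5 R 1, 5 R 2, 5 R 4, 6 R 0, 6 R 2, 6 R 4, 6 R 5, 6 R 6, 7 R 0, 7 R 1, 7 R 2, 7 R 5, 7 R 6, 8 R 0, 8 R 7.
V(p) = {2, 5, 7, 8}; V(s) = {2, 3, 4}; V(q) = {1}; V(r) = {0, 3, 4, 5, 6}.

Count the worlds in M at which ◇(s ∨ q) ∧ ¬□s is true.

8

Let φ = ◇(s ∨ q) ∧ ¬□s. Evaluate φ at each world:
  0 (successors {1, 5, 6, 7}): φ is true.
  1 (successors {1, 2, 3, 4, 5, 6, 7}): φ is true.
  2 (successors {1, 2, 3, 4, 5, 6, 7}): φ is true.
  3 (successors {0, 3, 4, 5, 6}): φ is true.
  4 (successors {1, 3, 5, 6, 7, 8}): φ is true.
  5 (successors {1, 2, 4}): φ is true.
  6 (successors {0, 2, 4, 5, 6}): φ is true.
  7 (successors {0, 1, 2, 5, 6}): φ is true.
  8 (successors {0, 7}): φ is false.
For instance, at 3:
  At 3: ◇(s ∨ q) is true, ¬□s is true, so ◇(s ∨ q) ∧ ¬□s is true.
    At 3: ◇(s ∨ q) requires s ∨ q at some successor in {0, 3, 4, 5, 6}.
      s ∨ q holds at 3, so ◇(s ∨ q) is true at 3.
    At 3: □s is false, so ¬□s is true.
      At 3: □s requires s at every successor {0, 3, 4, 5, 6}.
        s fails at 0, so □s is false at 3.
Satisfying worlds: {0, 1, 2, 3, 4, 5, 6, 7}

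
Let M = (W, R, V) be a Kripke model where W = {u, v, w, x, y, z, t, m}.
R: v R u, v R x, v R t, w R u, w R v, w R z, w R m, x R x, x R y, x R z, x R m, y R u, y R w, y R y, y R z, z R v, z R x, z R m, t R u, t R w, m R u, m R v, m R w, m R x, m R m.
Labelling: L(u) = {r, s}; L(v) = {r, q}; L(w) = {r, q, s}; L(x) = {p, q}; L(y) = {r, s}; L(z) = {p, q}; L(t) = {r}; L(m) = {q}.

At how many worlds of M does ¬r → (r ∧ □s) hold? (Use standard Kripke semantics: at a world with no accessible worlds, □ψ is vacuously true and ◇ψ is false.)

Let φ = ¬r → (r ∧ □s). Evaluate φ at each world:
  u (successors ∅): φ is true.
  v (successors {u, x, t}): φ is true.
  w (successors {u, v, z, m}): φ is true.
  x (successors {x, y, z, m}): φ is false.
  y (successors {u, w, y, z}): φ is true.
  z (successors {v, x, m}): φ is false.
  t (successors {u, w}): φ is true.
  m (successors {u, v, w, x, m}): φ is false.
For instance, at v:
  At v: ¬r is false, r ∧ □s is false, so ¬r → (r ∧ □s) is true.
    At v: r is true, □s is false, so r ∧ □s is false.
      At v: □s requires s at every successor {u, x, t}.
        s fails at x, so □s is false at v.
Satisfying worlds: {u, v, w, y, t}

5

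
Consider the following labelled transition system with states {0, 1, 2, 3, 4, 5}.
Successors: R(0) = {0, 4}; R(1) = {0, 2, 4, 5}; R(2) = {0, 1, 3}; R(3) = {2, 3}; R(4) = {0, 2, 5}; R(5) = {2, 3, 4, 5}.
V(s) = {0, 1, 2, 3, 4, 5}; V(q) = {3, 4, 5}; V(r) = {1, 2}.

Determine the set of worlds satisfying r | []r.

Recall that []ψ holds at a world iff ψ holds at every accessible world, and <>ψ holds iff ψ holds at some accessible world.
Let φ = r | []r. Evaluate φ at each world:
  0 (successors {0, 4}): φ is false.
  1 (successors {0, 2, 4, 5}): φ is true.
  2 (successors {0, 1, 3}): φ is true.
  3 (successors {2, 3}): φ is false.
  4 (successors {0, 2, 5}): φ is false.
  5 (successors {2, 3, 4, 5}): φ is false.
For instance, at 0:
  At 0: r is false, []r is false, so r | []r is false.
    At 0: []r requires r at every successor {0, 4}.
      r fails at 0, so []r is false at 0.
Satisfying worlds: {1, 2}

1, 2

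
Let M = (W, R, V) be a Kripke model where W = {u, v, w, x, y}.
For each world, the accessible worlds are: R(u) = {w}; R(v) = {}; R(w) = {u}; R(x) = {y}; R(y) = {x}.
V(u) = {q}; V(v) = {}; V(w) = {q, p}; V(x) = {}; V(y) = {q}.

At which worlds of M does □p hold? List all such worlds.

Let φ = □p. Evaluate φ at each world:
  u (successors {w}): φ is true.
  v (successors ∅): φ is true.
  w (successors {u}): φ is false.
  x (successors {y}): φ is false.
  y (successors {x}): φ is false.
For instance, at y:
  At y: □p requires p at every successor {x}.
    p fails at x, so □p is false at y.
Satisfying worlds: {u, v}

u, v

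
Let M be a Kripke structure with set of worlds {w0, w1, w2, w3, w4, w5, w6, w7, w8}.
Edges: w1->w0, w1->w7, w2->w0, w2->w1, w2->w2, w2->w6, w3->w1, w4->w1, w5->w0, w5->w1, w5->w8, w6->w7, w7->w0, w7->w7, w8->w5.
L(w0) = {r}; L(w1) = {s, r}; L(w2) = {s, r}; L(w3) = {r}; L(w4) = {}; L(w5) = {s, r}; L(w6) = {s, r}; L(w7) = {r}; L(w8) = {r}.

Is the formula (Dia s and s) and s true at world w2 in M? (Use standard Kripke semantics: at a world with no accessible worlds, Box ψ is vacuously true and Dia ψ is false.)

Recall that Dia ψ holds at a world iff ψ holds at some accessible world.
At w2: Dia s and s is true, s is true, so (Dia s and s) and s is true.
  At w2: Dia s is true, s is true, so Dia s and s is true.
    At w2: Dia s requires s at some successor in {w0, w1, w2, w6}.
      s holds at w1, so Dia s is true at w2.

Yes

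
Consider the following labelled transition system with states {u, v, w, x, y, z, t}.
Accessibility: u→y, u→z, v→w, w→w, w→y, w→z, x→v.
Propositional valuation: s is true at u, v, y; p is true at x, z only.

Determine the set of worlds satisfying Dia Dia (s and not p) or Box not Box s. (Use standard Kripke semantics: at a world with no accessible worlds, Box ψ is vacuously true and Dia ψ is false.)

v, w, x, y, z, t

Let φ = Dia Dia (s and not p) or Box not Box s. Evaluate φ at each world:
  u (successors {y, z}): φ is false.
  v (successors {w}): φ is true.
  w (successors {w, y, z}): φ is true.
  x (successors {v}): φ is true.
  y (successors ∅): φ is true.
  z (successors ∅): φ is true.
  t (successors ∅): φ is true.
For instance, at v:
  At v: Dia Dia (s and not p) is true, Box not Box s is true, so Dia Dia (s and not p) or Box not Box s is true.
    At v: Dia Dia (s and not p) requires Dia (s and not p) at some successor in {w}.
      Dia (s and not p) holds at w, so Dia Dia (s and not p) is true at v.
    At v: Box not Box s requires not Box s at every successor {w}.
      At w: not Box s is true.
    So Box not Box s is true at v.
Satisfying worlds: {v, w, x, y, z, t}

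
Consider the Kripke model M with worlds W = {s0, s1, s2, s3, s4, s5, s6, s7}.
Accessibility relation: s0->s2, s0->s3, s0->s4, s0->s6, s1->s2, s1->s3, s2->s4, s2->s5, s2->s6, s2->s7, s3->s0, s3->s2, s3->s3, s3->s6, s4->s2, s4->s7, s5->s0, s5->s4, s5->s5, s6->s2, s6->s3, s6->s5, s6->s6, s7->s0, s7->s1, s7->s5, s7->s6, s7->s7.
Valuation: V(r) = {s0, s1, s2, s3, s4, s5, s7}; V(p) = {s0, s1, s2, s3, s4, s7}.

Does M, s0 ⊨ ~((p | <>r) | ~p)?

At s0: (p | <>r) | ~p is true, so ~((p | <>r) | ~p) is false.
  At s0: p | <>r is true, ~p is false, so (p | <>r) | ~p is true.
    At s0: p is true, <>r is true, so p | <>r is true.
      At s0: <>r requires r at some successor in {s2, s3, s4, s6}.
        r holds at s2, so <>r is true at s0.

No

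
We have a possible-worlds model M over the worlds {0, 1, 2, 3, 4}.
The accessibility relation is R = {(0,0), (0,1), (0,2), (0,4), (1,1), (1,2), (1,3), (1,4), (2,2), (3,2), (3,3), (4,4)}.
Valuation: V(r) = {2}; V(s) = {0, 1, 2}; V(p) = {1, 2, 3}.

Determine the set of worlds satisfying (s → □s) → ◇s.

Let φ = (s → □s) → ◇s. Evaluate φ at each world:
  0 (successors {0, 1, 2, 4}): φ is true.
  1 (successors {1, 2, 3, 4}): φ is true.
  2 (successors {2}): φ is true.
  3 (successors {2, 3}): φ is true.
  4 (successors {4}): φ is false.
For instance, at 0:
  At 0: s → □s is false, ◇s is true, so (s → □s) → ◇s is true.
    At 0: s is true, □s is false, so s → □s is false.
      At 0: □s requires s at every successor {0, 1, 2, 4}.
        s fails at 4, so □s is false at 0.
    At 0: ◇s requires s at some successor in {0, 1, 2, 4}.
      s holds at 0, so ◇s is true at 0.
Satisfying worlds: {0, 1, 2, 3}

0, 1, 2, 3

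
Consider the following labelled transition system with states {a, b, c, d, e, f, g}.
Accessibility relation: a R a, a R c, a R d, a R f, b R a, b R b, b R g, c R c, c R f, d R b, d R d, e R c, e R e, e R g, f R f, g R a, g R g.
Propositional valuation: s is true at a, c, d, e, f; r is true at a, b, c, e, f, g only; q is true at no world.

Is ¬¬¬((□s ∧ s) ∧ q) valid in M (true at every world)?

Recall that □ψ holds at a world iff ψ holds at every accessible world, and ◇ψ holds iff ψ holds at some accessible world.
Let φ = ¬¬¬((□s ∧ s) ∧ q). Evaluate φ at each world:
  a (successors {a, c, d, f}): φ is true.
  b (successors {a, b, g}): φ is true.
  c (successors {c, f}): φ is true.
  d (successors {b, d}): φ is true.
  e (successors {c, e, g}): φ is true.
  f (successors {f}): φ is true.
  g (successors {a, g}): φ is true.
For instance, at b:
  At b: ¬¬((□s ∧ s) ∧ q) is false, so ¬¬¬((□s ∧ s) ∧ q) is true.
    At b: ¬((□s ∧ s) ∧ q) is true, so ¬¬((□s ∧ s) ∧ q) is false.
      At b: (□s ∧ s) ∧ q is false, so ¬((□s ∧ s) ∧ q) is true.

Yes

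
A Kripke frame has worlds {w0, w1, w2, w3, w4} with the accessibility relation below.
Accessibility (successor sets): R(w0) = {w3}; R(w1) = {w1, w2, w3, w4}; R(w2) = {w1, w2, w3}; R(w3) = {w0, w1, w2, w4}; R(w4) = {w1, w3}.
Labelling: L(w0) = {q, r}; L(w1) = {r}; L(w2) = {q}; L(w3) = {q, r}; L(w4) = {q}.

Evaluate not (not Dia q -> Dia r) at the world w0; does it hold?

Recall that Dia ψ holds at a world iff ψ holds at some accessible world.
At w0: not Dia q -> Dia r is true, so not (not Dia q -> Dia r) is false.
  At w0: not Dia q is false, Dia r is true, so not Dia q -> Dia r is true.
    At w0: Dia q is true, so not Dia q is false.
      At w0: Dia q requires q at some successor in {w3}.
        q holds at w3, so Dia q is true at w0.
    At w0: Dia r requires r at some successor in {w3}.
      r holds at w3, so Dia r is true at w0.

No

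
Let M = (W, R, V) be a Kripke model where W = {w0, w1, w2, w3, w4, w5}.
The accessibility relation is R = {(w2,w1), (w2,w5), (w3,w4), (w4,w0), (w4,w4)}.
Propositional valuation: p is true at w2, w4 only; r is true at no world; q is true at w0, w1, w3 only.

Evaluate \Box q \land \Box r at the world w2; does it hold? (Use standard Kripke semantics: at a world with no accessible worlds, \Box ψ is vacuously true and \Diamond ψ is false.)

No

At w2: \Box q is false, \Box r is false, so \Box q \land \Box r is false.
  At w2: \Box q requires q at every successor {w1, w5}.
    q fails at w5, so \Box q is false at w2.
  At w2: \Box r requires r at every successor {w1, w5}.
    r fails at w1, so \Box r is false at w2.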